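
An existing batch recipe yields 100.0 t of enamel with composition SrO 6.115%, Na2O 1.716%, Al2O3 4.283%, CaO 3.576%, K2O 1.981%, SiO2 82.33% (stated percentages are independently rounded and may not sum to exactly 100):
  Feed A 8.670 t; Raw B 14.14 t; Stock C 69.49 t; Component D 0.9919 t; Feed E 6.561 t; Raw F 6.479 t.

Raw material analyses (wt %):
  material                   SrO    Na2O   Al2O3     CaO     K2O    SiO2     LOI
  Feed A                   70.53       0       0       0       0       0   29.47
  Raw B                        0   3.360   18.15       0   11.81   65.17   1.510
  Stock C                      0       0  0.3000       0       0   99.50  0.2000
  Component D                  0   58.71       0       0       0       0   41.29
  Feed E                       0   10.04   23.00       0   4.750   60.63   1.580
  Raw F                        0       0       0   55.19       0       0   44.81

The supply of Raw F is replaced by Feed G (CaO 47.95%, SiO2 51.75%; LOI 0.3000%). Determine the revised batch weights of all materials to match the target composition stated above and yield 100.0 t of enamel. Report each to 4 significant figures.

Revised batch per 100.0 t enamel:
  Feed A: 8.670 t
  Raw B: 14.11 t
  Stock C: 65.58 t
  Component D: 0.9809 t
  Feed E: 6.636 t
  Feed G: 7.458 t
Total batch = 103.4 t; LOI loss = 3.432 t

Every computation holds full precision at every stage; in-progress results appear (rounded to 4 significant digits) alongside each step; each reported number takes just one rounding. The derived quantities (glass mass, the six compositions, yield, ignition loss, totals) are recomputed in exact precision using the weight values for 100.0 t of glass as they appear in problem or answer.
The oxide mass targets at 100.0 t enamel:
  SrO: 6.115% × 100.0 = 6.115 t
  Na2O: 1.716% × 100.0 = 1.716 t
  Al2O3: 4.283% × 100.0 = 4.283 t
  CaO: 3.576% × 100.0 = 3.576 t
  K2O: 1.981% × 100.0 = 1.981 t
  SiO2: 82.33% × 100.0 = 82.33 t
A balance pass over the oxides, given the weights on record, at the basis given (delivered sums recover each target inside rounding margins):
  SrO: 8.670·0.7053 = 6.115 t (target 6.115 t)
  Na2O: 14.11·0.03360 + 0.9809·0.5871 + 6.636·0.1004 = 1.716 t (target 1.716 t)
  Al2O3: 14.11·0.1815 + 65.58·0.003000 + 6.636·0.2300 = 4.284 t (target 4.283 t)
  CaO: 7.458·0.4795 = 3.576 t (target 3.576 t)
  K2O: 14.11·0.1181 + 6.636·0.04750 = 1.982 t (target 1.981 t)
  SiO2: 14.11·0.6517 + 65.58·0.9950 + 6.636·0.6063 + 7.458·0.5175 = 82.33 t (target 82.33 t)
Mass balance on the glass: the batch minus its LOI: 100.0 t (targets for the oxides total 100.0 t; basis as stated: 100.0 t — gaps are rounding artifacts).
Batch grand total — Σ batch = 103.4 t; the LOI term Σ batch·LOI equals 3.432 t; the yield ratio, glass ÷ batch: 96.68%.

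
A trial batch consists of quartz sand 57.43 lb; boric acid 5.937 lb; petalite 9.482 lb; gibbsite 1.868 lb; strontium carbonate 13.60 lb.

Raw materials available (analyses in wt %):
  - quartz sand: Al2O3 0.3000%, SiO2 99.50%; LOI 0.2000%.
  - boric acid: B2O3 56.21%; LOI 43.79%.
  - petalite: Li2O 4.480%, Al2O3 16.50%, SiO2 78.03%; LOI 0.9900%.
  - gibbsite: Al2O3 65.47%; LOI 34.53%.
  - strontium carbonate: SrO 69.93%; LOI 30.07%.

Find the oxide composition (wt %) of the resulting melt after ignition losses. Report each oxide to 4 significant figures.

Glass mass = 80.77 lb (batch 88.32 − LOI 7.543).
Composition: Li2O 0.5259%, Al2O3 3.664%, SiO2 79.90%, SrO 11.77%, B2O3 4.132%

Working values are shown with 4-significant-figure rounding in the working; the working math runs at full precision at each step. Every reported number is rounded just once. Derived quantities (the five compositions, totals, ignition loss, net glass mass, yield) are carried from the batch weights per 80.77 lb of glass at full precision as set out in the problem or the answer.
Per-oxide mass from batch:
  Li2O: 9.482·0.04480 = 0.4248 lb
  Al2O3: 57.43·0.003000 + 9.482·0.1650 + 1.868·0.6547 = 2.960 lb
  SiO2: 57.43·0.9950 + 9.482·0.7803 = 64.54 lb
  SrO: 13.60·0.6993 = 9.510 lb
  B2O3: 5.937·0.5621 = 3.337 lb
LOI: 57.43·0.002000 + 5.937·0.4379 + 9.482·0.009900 + 1.868·0.3453 + 13.60·0.3007 = 7.543 lb
Glass = total batch minus LOI = 88.32 − 7.543 = 80.77 lb (matching Σ of the oxides)
oxide / glass × 100 gives the wt %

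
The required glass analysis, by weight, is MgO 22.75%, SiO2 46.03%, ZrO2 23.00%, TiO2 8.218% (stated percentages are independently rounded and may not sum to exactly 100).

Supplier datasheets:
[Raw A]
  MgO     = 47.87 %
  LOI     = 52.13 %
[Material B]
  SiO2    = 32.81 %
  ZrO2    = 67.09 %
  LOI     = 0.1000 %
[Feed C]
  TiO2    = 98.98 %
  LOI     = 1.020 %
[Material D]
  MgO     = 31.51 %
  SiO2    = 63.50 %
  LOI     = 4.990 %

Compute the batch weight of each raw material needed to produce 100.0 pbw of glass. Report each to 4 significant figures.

Intermediates are shown (rounded to 4 significant digits) in the working — the whole derivation runs at full precision through the solve. Each reported number is rounded once only; derived quantities, which include four oxide percentages, totals, ignition loss, net glass mass, yield, are carried in full float precision, as written in problem or answer, from the batch weights for 100.0 pbw of glass.
Oxide mass targets, per 100.0 pbw glass:
  MgO: 22.75% × 100.0 = 22.75 pbw
  SiO2: 46.03% × 100.0 = 46.03 pbw
  ZrO2: 23.00% × 100.0 = 23.00 pbw
  TiO2: 8.218% × 100.0 = 8.218 pbw
Oxide-by-oxide audit on the weights just shown, against the basis in use (each sum matches its target mass modulo rounding of the values):
  MgO: 11.47·0.4787 + 54.77·0.3151 = 22.75 pbw (target 22.75 pbw)
  SiO2: 34.28·0.3281 + 54.77·0.6350 = 46.03 pbw (target 46.03 pbw)
  ZrO2: 34.28·0.6709 = 23.00 pbw (target 23.00 pbw)
  TiO2: 8.303·0.9898 = 8.218 pbw (target 8.218 pbw)
Glass-mass closure: net batch after ignition = 99.99 pbw (per-oxide target masses sum to 100.0 pbw; basis as stated: 100.0 pbw — any gap is answer rounding).
Summing the batch: Σ batch = 108.8 pbw; ignition loss, Σ(batch × LOI) = 8.831 pbw; yield, glass over the total, = 91.88%.

Batch per 100.0 pbw glass:
  Raw A: 11.47 pbw
  Material B: 34.28 pbw
  Feed C: 8.303 pbw
  Material D: 54.77 pbw
Total batch = 108.8 pbw; LOI loss = 8.831 pbw; yield = 91.88%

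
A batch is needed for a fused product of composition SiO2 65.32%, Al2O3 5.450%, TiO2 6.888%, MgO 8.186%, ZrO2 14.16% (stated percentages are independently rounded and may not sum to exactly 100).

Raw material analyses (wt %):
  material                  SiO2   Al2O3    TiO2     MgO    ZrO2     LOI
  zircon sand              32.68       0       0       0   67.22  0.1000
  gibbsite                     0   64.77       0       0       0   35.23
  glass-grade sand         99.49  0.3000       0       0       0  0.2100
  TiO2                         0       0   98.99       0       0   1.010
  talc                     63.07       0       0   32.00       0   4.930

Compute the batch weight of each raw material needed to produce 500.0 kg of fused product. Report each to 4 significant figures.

Every computation runs at exact precision all the way through — mid-chain values are shown, rounded to four significant digits, as written; every reported figure is rounded exactly once; derived quantities (yield, totals, glass mass, ignition loss, five oxide percentages) are recomputed from the weighed amounts on 500.0 kg of glass in exact precision as quoted within the problem or answer text.
Target oxide masses per 500.0 kg fused product:
  SiO2: 65.32% × 500.0 = 326.6 kg
  Al2O3: 5.450% × 500.0 = 27.25 kg
  TiO2: 6.888% × 500.0 = 34.44 kg
  MgO: 8.186% × 500.0 = 40.93 kg
  ZrO2: 14.16% × 500.0 = 70.80 kg
A balance pass over the oxides, working from each reported weight, per the basis as stated (delivered sums recover each target within answer rounding):
  SiO2: 105.3·0.3268 + 212.6·0.9949 + 127.9·0.6307 = 326.6 kg (target 326.6 kg)
  Al2O3: 41.09·0.6477 + 212.6·0.003000 = 27.25 kg (target 27.25 kg)
  TiO2: 34.79·0.9899 = 34.44 kg (target 34.44 kg)
  MgO: 127.9·0.3200 = 40.93 kg (target 40.93 kg)
  ZrO2: 105.3·0.6722 = 70.78 kg (target 70.80 kg)
Mass balance on the glass: the batch minus its LOI: 500.0 kg (targets for the oxides total 500.0 kg; the stated basis being 500.0 kg — any gap is answer rounding).
Total batch = Σ batch = 521.7 kg; loss to ignition Σ batch·LOI = 21.68 kg; the yield ratio, glass ÷ batch: 95.84%.

Batch per 500.0 kg fused product:
  zircon sand: 105.3 kg
  gibbsite: 41.09 kg
  glass-grade sand: 212.6 kg
  TiO2: 34.79 kg
  talc: 127.9 kg
Total batch = 521.7 kg; LOI loss = 21.68 kg; yield = 95.84%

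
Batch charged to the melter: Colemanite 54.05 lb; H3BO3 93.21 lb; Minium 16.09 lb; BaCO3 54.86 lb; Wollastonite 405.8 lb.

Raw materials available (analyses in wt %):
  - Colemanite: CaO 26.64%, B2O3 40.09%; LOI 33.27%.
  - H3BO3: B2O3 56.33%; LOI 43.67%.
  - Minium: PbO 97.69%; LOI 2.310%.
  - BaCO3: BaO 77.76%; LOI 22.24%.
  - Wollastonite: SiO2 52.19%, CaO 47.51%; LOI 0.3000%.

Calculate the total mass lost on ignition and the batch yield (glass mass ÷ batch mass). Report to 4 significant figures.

The working math keeps exact precision through the solve. Values along the way appear, rounded to four significant figures, between the steps — a single rounding completes every reported figure; all derived quantities, including the totals, five oxide percentages, glass mass, LOI, yield, are rebuilt using the weight values at 551.5 lb of glass in exact precision, exactly as printed in problem or answer.
Loss on ignition, line by line:
  Colemanite: 54.05 × 0.3327 = 17.98 lb
  H3BO3: 93.21 × 0.4367 = 40.70 lb
  Minium: 16.09 × 0.02310 = 0.3717 lb
  BaCO3: 54.86 × 0.2224 = 12.20 lb
  Wollastonite: 405.8 × 0.003000 = 1.217 lb
Total LOI = 72.48 lb
Glass = batch − LOI = 624.0 − 72.48 = 551.5 lb

LOI loss = 72.48 lb; glass = 551.5 lb; yield = 88.39%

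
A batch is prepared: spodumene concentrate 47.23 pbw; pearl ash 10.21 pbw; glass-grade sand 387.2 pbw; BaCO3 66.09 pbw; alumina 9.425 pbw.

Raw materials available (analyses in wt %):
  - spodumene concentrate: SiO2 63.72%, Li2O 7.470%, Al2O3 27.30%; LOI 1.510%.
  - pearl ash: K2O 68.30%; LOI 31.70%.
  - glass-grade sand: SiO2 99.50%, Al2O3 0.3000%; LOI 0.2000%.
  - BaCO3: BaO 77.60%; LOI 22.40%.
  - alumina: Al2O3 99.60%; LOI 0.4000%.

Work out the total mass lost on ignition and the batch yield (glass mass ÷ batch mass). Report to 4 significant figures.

The whole derivation keeps full precision throughout — the intermediate values are shown with 4-significant-digit rounding between the steps. A single rounding yields every reported number. The derived quantities, including ignition loss, five oxide percentages, net glass mass, the yield, totals, are computed from the weighed amounts for 500.6 pbw of glass at full precision as quoted within the problem or answer text.
Loss on ignition, line by line:
  spodumene concentrate: 47.23 × 0.01510 = 0.7132 pbw
  pearl ash: 10.21 × 0.3170 = 3.237 pbw
  glass-grade sand: 387.2 × 0.002000 = 0.7744 pbw
  BaCO3: 66.09 × 0.2240 = 14.80 pbw
  alumina: 9.425 × 0.004000 = 0.03770 pbw
Total LOI = 19.57 pbw
Glass = batch − LOI = 520.2 − 19.57 = 500.6 pbw

LOI loss = 19.57 pbw; glass = 500.6 pbw; yield = 96.24%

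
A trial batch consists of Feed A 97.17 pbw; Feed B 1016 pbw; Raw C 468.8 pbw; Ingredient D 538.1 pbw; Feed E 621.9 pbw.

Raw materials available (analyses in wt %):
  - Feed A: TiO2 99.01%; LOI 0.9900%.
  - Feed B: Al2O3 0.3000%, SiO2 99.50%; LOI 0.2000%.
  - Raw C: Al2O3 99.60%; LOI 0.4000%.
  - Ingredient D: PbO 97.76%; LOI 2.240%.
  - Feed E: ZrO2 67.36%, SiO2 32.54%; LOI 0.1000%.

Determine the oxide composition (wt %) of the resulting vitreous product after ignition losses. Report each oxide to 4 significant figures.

Glass mass = 2724 pbw (batch 2742 − LOI 17.54).
Composition: PbO 19.31%, Al2O3 17.25%, ZrO2 15.38%, SiO2 44.53%, TiO2 3.531%

Working values are printed with 4-significant-figure rounding in the working; each numeric step runs at full float precision through the solve — each reported figure is rounded exactly once. The derived quantities, which include yield, LOI, the five compositions, totals, glass mass, are computed at full float precision, exactly as printed in the question or the answer, starting from the weights at 2724 pbw of glass.
Oxide masses out of the charge:
  PbO: 538.1·0.9776 = 526.0 pbw
  Al2O3: 1016·0.003000 + 468.8·0.9960 = 470.0 pbw
  ZrO2: 621.9·0.6736 = 418.9 pbw
  SiO2: 1016·0.9950 + 621.9·0.3254 = 1213 pbw
  TiO2: 97.17·0.9901 = 96.21 pbw
LOI: 97.17·0.009900 + 1016·0.002000 + 468.8·0.004000 + 538.1·0.02240 + 621.9·0.001000 = 17.54 pbw
Glass mass = batch − LOI = 2742 − 17.54 = 2724 pbw (consistent with Σ oxide mass)
wt %: oxide over glass, times 100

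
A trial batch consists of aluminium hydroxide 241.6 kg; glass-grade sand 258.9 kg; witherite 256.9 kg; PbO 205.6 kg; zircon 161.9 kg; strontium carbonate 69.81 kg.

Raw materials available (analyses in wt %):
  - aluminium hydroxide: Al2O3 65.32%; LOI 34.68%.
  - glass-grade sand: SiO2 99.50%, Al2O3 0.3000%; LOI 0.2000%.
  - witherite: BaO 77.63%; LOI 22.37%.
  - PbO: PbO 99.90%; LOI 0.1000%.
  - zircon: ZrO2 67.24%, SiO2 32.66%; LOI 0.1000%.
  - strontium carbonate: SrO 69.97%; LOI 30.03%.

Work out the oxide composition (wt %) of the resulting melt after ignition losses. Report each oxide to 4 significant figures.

The working math maintains full precision at every stage. Mid-chain values are shown with 4-significant-digit rounding across the worked steps; exactly one rounding is applied to every reported figure; all derived quantities are carried starting from the weights per 1032 kg of glass at full precision (glass mass, six oxide percentages, the totals, LOI, the yield), as given in question or answer.
Mass of each oxide from the mix:
  ZrO2: 161.9·0.6724 = 108.9 kg
  SrO: 69.81·0.6997 = 48.85 kg
  BaO: 256.9·0.7763 = 199.4 kg
  SiO2: 258.9·0.9950 + 161.9·0.3266 = 310.5 kg
  PbO: 205.6·0.9990 = 205.4 kg
  Al2O3: 241.6·0.6532 + 258.9·0.003000 = 158.6 kg
LOI: 241.6·0.3468 + 258.9·0.002000 + 256.9·0.2237 + 205.6·0.001000 + 161.9·0.001000 + 69.81·0.3003 = 163.1 kg
Net of LOI, the glass mass = 1195 − 163.1 = 1032 kg (equal to the oxide-mass sum)
wt % = 100 × oxide mass / glass mass

Glass mass = 1032 kg (batch 1195 − LOI 163.1).
Composition: ZrO2 10.55%, SrO 4.735%, BaO 19.33%, SiO2 30.10%, PbO 19.91%, Al2O3 15.37%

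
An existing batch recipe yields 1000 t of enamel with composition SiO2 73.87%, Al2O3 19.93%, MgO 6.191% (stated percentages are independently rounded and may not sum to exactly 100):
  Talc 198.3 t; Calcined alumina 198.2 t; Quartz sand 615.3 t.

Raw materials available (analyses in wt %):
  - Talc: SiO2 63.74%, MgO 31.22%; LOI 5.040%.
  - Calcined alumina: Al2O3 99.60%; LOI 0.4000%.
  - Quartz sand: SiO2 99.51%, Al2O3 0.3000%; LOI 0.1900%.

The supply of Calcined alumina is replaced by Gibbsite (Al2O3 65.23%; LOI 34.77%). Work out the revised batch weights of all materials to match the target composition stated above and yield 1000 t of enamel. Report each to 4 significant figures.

Revised batch per 1000 t enamel:
  Talc: 198.3 t
  Gibbsite: 302.7 t
  Quartz sand: 615.3 t
Total batch = 1116 t; LOI loss = 116.4 t

All internal work keeps full precision at all times. Values along the way appear with 4-significant-figure rounding as written. Every reported result includes exactly one rounding — derived quantities are re-derived at full precision (ignition loss, the three compositions, the yield, glass mass, the totals) starting from the weights per 1000 t of glass as written in question or answer.
Oxide-by-oxide targets in 1000 t enamel:
  SiO2: 73.87% × 1000 = 738.7 t
  Al2O3: 19.93% × 1000 = 199.3 t
  MgO: 6.191% × 1000 = 61.91 t
Verifying the oxide balance given the weights on record, at the basis given (every target is met by its sum up to rounding of the answer):
  SiO2: 198.3·0.6374 + 615.3·0.9951 = 738.7 t (target 738.7 t)
  Al2O3: 302.7·0.6523 + 615.3·0.003000 = 199.3 t (target 199.3 t)
  MgO: 198.3·0.3122 = 61.91 t (target 61.91 t)
Glass-mass sanity pass: whole batch net of LOI = 999.9 t (targets for the oxides total 999.9 t; versus the stated basis of 1000 t — a pure rounding effect).
Batch grand total — Σ batch = 1116 t; ignition loss, Σ(batch × LOI) = 116.4 t; yield, glass over the total, = 89.57%.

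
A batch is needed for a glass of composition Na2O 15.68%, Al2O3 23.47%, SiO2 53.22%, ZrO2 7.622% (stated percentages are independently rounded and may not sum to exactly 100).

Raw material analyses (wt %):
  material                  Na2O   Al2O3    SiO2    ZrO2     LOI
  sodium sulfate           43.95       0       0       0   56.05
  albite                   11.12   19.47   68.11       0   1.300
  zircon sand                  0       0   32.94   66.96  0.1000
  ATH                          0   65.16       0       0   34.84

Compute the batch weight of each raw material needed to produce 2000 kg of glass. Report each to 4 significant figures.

Batch per 2000 kg glass:
  sodium sulfate: 346.0 kg
  albite: 1453 kg
  zircon sand: 227.7 kg
  ATH: 286.3 kg
Total batch = 2313 kg; LOI loss = 312.8 kg; yield = 86.48%

All internal work keeps full precision in every operation; intermediates are shown, rounded to four significant digits, between the steps — every reported figure carries a single rounding. The derived quantities (four oxide percentages, glass mass, LOI, yield, the totals) are rebuilt at full float precision from the weighed amounts on 2000 kg of glass as given in problem or answer.
Target masses of each oxide per 2000 kg glass:
  Na2O: 15.68% × 2000 = 313.6 kg
  Al2O3: 23.47% × 2000 = 469.4 kg
  SiO2: 53.22% × 2000 = 1064 kg
  ZrO2: 7.622% × 2000 = 152.4 kg
Mass-balance tally per oxide from the weights as reported, versus the basis set out (sums match the target masses given rounding of the digits):
  Na2O: 346.0·0.4395 + 1453·0.1112 = 313.6 kg (target 313.6 kg)
  Al2O3: 1453·0.1947 + 286.3·0.6516 = 469.5 kg (target 469.4 kg)
  SiO2: 1453·0.6811 + 227.7·0.3294 = 1065 kg (target 1064 kg)
  ZrO2: 227.7·0.6696 = 152.5 kg (target 152.4 kg)
Mass balance on the glass: total batch − LOI = 2000 kg (the targets, summed, come to 2000 kg; the stated basis being 2000 kg — rounding explains the deltas).
Adding the batch up: Σ batch = 2313 kg; the LOI term Σ batch·LOI equals 312.8 kg; glass ÷ batch gives a yield of 86.48%.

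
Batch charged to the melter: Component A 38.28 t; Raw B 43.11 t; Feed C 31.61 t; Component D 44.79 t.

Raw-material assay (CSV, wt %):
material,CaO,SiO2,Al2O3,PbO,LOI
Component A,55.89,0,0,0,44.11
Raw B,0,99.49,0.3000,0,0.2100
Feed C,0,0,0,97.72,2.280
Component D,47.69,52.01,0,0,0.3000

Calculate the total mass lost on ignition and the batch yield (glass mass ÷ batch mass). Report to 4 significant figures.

LOI loss = 17.83 t; glass = 140.0 t; yield = 88.70%

Intermediates appear (rounded to four significant digits) between the steps. Each numeric step runs at full float precision at every stage. Every reported result takes a single rounding — all derived quantities are re-derived at full precision (the four compositions, yield, the totals, LOI, net glass mass) from the weighed amounts at 140.0 t of glass as given in problem or answer.
Material-by-material LOI:
  Component A: 38.28 × 0.4411 = 16.89 t
  Raw B: 43.11 × 0.002100 = 0.09053 t
  Feed C: 31.61 × 0.02280 = 0.7207 t
  Component D: 44.79 × 0.003000 = 0.1344 t
Total LOI = 17.83 t
Glass = batch − LOI = 157.8 − 17.83 = 140.0 t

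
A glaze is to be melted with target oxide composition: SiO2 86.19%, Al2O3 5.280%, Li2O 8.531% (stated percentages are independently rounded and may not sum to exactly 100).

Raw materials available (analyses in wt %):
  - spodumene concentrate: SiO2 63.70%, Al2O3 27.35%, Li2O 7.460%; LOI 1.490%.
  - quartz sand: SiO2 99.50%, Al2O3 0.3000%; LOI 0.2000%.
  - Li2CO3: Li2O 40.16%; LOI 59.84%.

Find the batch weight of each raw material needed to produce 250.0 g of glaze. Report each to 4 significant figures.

Every computation carries full float precision through the solve. Mid-chain values are shown (rounded to four significant digits) at each printed step — every reported number includes exactly one rounding. All derived quantities (ignition loss, the three compositions, net glass mass, the yield, totals) are rebuilt in full precision from the batch weights on 250.0 g of glass, as written in problem or answer.
Target oxide masses per 250.0 g glaze:
  SiO2: 86.19% × 250.0 = 215.5 g
  Al2O3: 5.280% × 250.0 = 13.20 g
  Li2O: 8.531% × 250.0 = 21.33 g
Balance tally, oxide-wise, given the weights on record, at the basis given (every target is met by its sum within answer rounding):
  SiO2: 46.21·0.6370 + 187.0·0.9950 = 215.5 g (target 215.5 g)
  Al2O3: 46.21·0.2735 + 187.0·0.003000 = 13.20 g (target 13.20 g)
  Li2O: 46.21·0.07460 + 44.52·0.4016 = 21.33 g (target 21.33 g)
Auditing the glass mass value: total charge less LOI = 250.0 g (the Σ of target masses is 250.0 g; versus the stated basis of 250.0 g — deltas are rounding alone).
Whole-batch sum: Σ batch = 277.7 g; LOI loss = Σ batch·LOI = 27.70 g; yield: glass divided by total = 90.03%.

Batch per 250.0 g glaze:
  spodumene concentrate: 46.21 g
  quartz sand: 187.0 g
  Li2CO3: 44.52 g
Total batch = 277.7 g; LOI loss = 27.70 g; yield = 90.03%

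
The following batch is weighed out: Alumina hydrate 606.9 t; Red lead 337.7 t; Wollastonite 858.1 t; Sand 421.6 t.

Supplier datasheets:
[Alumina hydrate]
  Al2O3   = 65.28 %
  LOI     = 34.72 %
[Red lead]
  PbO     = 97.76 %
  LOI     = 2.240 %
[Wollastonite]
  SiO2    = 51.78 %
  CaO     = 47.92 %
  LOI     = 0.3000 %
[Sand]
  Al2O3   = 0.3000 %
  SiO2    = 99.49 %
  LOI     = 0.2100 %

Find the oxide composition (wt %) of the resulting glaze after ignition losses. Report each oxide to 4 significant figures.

The whole derivation carries full float precision end to end. Rounding to four significant digits applies to each mid-chain value as shown. A single rounding produces each reported figure. The derived quantities are recomputed at full float precision (net glass mass, the yield, the four compositions, totals, ignition loss) using the weight values at 2003 t of glass, exactly as printed in problem or answer.
Delivered oxide masses:
  Al2O3: 606.9·0.6528 + 421.6·0.003000 = 397.4 t
  SiO2: 858.1·0.5178 + 421.6·0.9949 = 863.8 t
  CaO: 858.1·0.4792 = 411.2 t
  PbO: 337.7·0.9776 = 330.1 t
LOI: 606.9·0.3472 + 337.7·0.02240 + 858.1·0.003000 + 421.6·0.002100 = 221.7 t
Glass mass = batch − LOI = 2224 − 221.7 = 2003 t (equal to the oxide-mass sum)
each oxide over glass, ×100, is wt %

Glass mass = 2003 t (batch 2224 − LOI 221.7).
Composition: Al2O3 19.85%, SiO2 43.13%, CaO 20.53%, PbO 16.49%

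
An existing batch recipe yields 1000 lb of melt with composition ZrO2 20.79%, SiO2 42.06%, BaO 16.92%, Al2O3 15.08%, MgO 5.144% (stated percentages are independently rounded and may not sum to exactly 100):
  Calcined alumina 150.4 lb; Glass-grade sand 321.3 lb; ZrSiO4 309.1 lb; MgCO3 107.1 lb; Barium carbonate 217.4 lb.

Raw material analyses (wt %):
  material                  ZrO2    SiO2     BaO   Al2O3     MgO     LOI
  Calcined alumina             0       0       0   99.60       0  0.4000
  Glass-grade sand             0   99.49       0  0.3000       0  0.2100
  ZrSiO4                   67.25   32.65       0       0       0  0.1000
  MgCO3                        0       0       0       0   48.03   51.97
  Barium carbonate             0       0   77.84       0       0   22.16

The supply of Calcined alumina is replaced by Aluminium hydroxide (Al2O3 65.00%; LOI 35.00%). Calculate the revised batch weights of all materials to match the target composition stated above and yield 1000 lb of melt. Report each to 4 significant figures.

All arithmetic runs at exact precision in every operation — mid-chain values appear, with 4-significant-figure rounding, at each printed step. Every reported figure is rounded only once — the derived quantities (glass mass, yield, totals, five oxide percentages, ignition loss) are carried at exact precision starting from the weights for 1000 lb of glass as written in the problem or the answer.
Target masses of each oxide per 1000 lb melt:
  ZrO2: 20.79% × 1000 = 207.9 lb
  SiO2: 42.06% × 1000 = 420.6 lb
  BaO: 16.92% × 1000 = 169.2 lb
  Al2O3: 15.08% × 1000 = 150.8 lb
  MgO: 5.144% × 1000 = 51.44 lb
Mass-balance tally per oxide with the batch weights as given, at the basis given (summed amounts equal target values modulo rounding of the values):
  ZrO2: 309.1·0.6725 = 207.9 lb (target 207.9 lb)
  SiO2: 321.3·0.9949 + 309.1·0.3265 = 420.6 lb (target 420.6 lb)
  BaO: 217.4·0.7784 = 169.2 lb (target 169.2 lb)
  Al2O3: 230.5·0.6500 + 321.3·0.003000 = 150.8 lb (target 150.8 lb)
  MgO: 107.1·0.4803 = 51.44 lb (target 51.44 lb)
Glass-mass closure: total batch − LOI = 999.9 lb (oxide target masses add up to 999.9 lb; against the stated basis, 1000 lb — any gap is answer rounding).
Total batch = Σ batch = 1185 lb; loss to ignition Σ batch·LOI = 185.5 lb; as yield: glass ÷ batch → 84.35%.

Revised batch per 1000 lb melt:
  Aluminium hydroxide: 230.5 lb
  Glass-grade sand: 321.3 lb
  ZrSiO4: 309.1 lb
  MgCO3: 107.1 lb
  Barium carbonate: 217.4 lb
Total batch = 1185 lb; LOI loss = 185.5 lb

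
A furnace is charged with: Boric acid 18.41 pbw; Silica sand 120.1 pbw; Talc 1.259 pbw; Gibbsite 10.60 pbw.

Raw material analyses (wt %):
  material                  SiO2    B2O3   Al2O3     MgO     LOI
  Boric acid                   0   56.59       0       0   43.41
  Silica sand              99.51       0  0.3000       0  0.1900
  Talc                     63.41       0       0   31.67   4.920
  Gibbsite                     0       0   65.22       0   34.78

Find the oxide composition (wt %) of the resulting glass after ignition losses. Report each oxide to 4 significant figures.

Glass mass = 138.4 pbw (batch 150.4 − LOI 11.97).
Composition: SiO2 86.93%, B2O3 7.528%, Al2O3 5.255%, MgO 0.2881%

The working math keeps full float precision throughout. Mid-chain values are shown rounded to four significant digits between the steps; a single rounding yields each reported value. The derived quantities, which include LOI, the totals, glass mass, yield, four oxide percentages, are recomputed at full precision, as set out in question or answer, from the weighed amounts for 138.4 pbw of glass.
Delivered oxide masses:
  SiO2: 120.1·0.9951 + 1.259·0.6341 = 120.3 pbw
  B2O3: 18.41·0.5659 = 10.42 pbw
  Al2O3: 120.1·0.003000 + 10.60·0.6522 = 7.274 pbw
  MgO: 1.259·0.3167 = 0.3987 pbw
LOI: 18.41·0.4341 + 120.1·0.001900 + 1.259·0.04920 + 10.60·0.3478 = 11.97 pbw
The glass mass, total less LOI, = 150.4 − 11.97 = 138.4 pbw (equal to the oxide-mass sum)
wt % = 100 × oxide mass / glass mass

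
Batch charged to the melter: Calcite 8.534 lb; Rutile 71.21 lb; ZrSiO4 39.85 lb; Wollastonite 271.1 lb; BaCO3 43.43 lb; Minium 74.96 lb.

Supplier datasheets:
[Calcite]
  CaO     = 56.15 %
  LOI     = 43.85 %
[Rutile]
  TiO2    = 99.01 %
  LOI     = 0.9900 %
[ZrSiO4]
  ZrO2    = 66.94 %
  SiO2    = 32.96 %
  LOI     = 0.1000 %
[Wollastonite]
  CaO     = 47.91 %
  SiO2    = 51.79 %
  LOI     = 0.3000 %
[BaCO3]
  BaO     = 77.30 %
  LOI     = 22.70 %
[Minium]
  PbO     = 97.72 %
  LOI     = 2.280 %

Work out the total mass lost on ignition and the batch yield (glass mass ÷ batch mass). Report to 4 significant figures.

The working math carries full precision throughout — in-progress results are rounded to 4 significant digits as shown — exactly one rounding lands on each reported result — the derived quantities, which include the yield, totals, LOI, the six compositions, glass mass, are re-derived at exact precision, as they appear in problem or answer, from the batch weights on 492.2 lb of glass.
Ignition loss by material:
  Calcite: 8.534 × 0.4385 = 3.742 lb
  Rutile: 71.21 × 0.009900 = 0.7050 lb
  ZrSiO4: 39.85 × 0.001000 = 0.03985 lb
  Wollastonite: 271.1 × 0.003000 = 0.8133 lb
  BaCO3: 43.43 × 0.2270 = 9.859 lb
  Minium: 74.96 × 0.02280 = 1.709 lb
Total LOI = 16.87 lb
Glass = batch − LOI = 509.1 − 16.87 = 492.2 lb

LOI loss = 16.87 lb; glass = 492.2 lb; yield = 96.69%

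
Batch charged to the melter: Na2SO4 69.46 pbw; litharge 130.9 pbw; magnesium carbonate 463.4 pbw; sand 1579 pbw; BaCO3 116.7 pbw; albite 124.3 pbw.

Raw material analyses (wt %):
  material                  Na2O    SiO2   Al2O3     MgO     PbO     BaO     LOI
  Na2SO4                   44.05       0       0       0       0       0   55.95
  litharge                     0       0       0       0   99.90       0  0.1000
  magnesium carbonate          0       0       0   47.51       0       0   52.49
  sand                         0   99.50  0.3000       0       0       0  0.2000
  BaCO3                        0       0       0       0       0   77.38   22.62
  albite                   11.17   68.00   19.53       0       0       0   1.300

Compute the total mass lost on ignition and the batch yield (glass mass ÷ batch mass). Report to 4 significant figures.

LOI loss = 313.4 pbw; glass = 2170 pbw; yield = 87.38%

All arithmetic maintains full precision at each step; mid-chain values are printed (rounded to 4 significant figures) as written; each reported number takes just one rounding; derived quantities (net glass mass, ignition loss, the yield, six oxide percentages, the totals) are computed using the weight values for 2170 pbw of glass at full float precision, precisely as stated by the question or the answer.
Ignition loss by material:
  Na2SO4: 69.46 × 0.5595 = 38.86 pbw
  litharge: 130.9 × 0.001000 = 0.1309 pbw
  magnesium carbonate: 463.4 × 0.5249 = 243.2 pbw
  sand: 1579 × 0.002000 = 3.158 pbw
  BaCO3: 116.7 × 0.2262 = 26.40 pbw
  albite: 124.3 × 0.01300 = 1.616 pbw
Total LOI = 313.4 pbw
Glass = batch − LOI = 2484 − 313.4 = 2170 pbw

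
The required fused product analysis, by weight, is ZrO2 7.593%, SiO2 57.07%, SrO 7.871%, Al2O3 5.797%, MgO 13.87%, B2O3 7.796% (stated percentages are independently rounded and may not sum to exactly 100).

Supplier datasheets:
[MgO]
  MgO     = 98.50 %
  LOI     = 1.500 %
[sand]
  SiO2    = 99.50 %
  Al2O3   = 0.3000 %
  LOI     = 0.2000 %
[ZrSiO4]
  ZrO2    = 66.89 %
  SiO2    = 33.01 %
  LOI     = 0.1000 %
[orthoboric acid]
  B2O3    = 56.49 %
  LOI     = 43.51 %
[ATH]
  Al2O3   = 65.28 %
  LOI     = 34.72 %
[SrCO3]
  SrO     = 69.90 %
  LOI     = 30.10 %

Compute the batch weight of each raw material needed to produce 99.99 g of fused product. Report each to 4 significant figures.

Batch per 99.99 g fused product:
  MgO: 14.08 g
  sand: 53.59 g
  ZrSiO4: 11.35 g
  orthoboric acid: 13.80 g
  ATH: 8.633 g
  SrCO3: 11.26 g
Total batch = 112.7 g; LOI loss = 12.72 g; yield = 88.71%

All arithmetic runs at exact precision at all times; intermediates are shown, with 4-significant-figure rounding, within the worked lines; every reported number is rounded exactly once — the derived quantities (yield, the totals, the six compositions, ignition loss, glass mass) are computed starting from the weights on 99.99 g of glass at full float precision exactly as printed in the problem or answer text.
Target oxide masses per 99.99 g fused product:
  ZrO2: 7.593% × 99.99 = 7.592 g
  SiO2: 57.07% × 99.99 = 57.06 g
  SrO: 7.871% × 99.99 = 7.870 g
  Al2O3: 5.797% × 99.99 = 5.796 g
  MgO: 13.87% × 99.99 = 13.87 g
  B2O3: 7.796% × 99.99 = 7.795 g
Balance tally, oxide-wise, with the batch weights as given, for the quoted basis mass (delivered sums recover each target given rounding of the digits):
  ZrO2: 11.35·0.6689 = 7.592 g (target 7.592 g)
  SiO2: 53.59·0.9950 + 11.35·0.3301 = 57.07 g (target 57.06 g)
  SrO: 11.26·0.6990 = 7.871 g (target 7.870 g)
  Al2O3: 53.59·0.003000 + 8.633·0.6528 = 5.796 g (target 5.796 g)
  MgO: 14.08·0.9850 = 13.87 g (target 13.87 g)
  B2O3: 13.80·0.5649 = 7.796 g (target 7.795 g)
Auditing the glass mass value: Σ batch − LOI loss = 99.99 g (oxide target masses add up to 99.99 g; stated basis 99.99 g — differing by rounding only).
Whole-batch sum: Σ batch = 112.7 g; loss to ignition Σ batch·LOI = 12.72 g; yield = glass ÷ total batch = 88.71%.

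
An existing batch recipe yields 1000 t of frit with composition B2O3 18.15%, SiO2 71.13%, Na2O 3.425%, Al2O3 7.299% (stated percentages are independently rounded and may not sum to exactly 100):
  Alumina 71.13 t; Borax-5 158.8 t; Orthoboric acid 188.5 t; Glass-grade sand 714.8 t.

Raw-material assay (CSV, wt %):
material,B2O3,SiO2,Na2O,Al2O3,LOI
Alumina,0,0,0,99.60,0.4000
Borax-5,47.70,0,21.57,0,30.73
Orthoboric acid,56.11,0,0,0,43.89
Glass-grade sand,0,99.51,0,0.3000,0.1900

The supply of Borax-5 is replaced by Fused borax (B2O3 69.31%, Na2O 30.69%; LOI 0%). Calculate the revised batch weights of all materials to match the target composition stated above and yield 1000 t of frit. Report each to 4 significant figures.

In-progress results are printed, rounded to 4 significant figures, as written — all internal work runs at full precision through every step. Exactly one rounding is applied to each reported figure — derived quantities, including the yield, glass mass, LOI, the four compositions, totals, are re-derived from the weighed amounts at 1000 t of glass at exact precision as given in either problem or answer.
Target oxide masses per 1000 t frit:
  B2O3: 18.15% × 1000 = 181.5 t
  SiO2: 71.13% × 1000 = 711.3 t
  Na2O: 3.425% × 1000 = 34.25 t
  Al2O3: 7.299% × 1000 = 72.99 t
A balance pass over the oxides, working from each reported weight, relative to the basis at hand (sums match the target masses up to rounding of the answer):
  B2O3: 111.6·0.6931 + 185.6·0.5611 = 181.5 t (target 181.5 t)
  SiO2: 714.8·0.9951 = 711.3 t (target 711.3 t)
  Na2O: 111.6·0.3069 = 34.25 t (target 34.25 t)
  Al2O3: 71.13·0.9960 + 714.8·0.003000 = 72.99 t (target 72.99 t)
Glass-mass sanity pass: the batch minus its LOI: 1000 t (targets for the oxides total 1000 t; with the basis standing at 1000 t — deltas are rounding alone).
Adding the batch up: Σ batch = 1083 t; ignition loss, Σ(batch × LOI) = 83.10 t; as yield: glass ÷ batch → 92.33%.

Revised batch per 1000 t frit:
  Alumina: 71.13 t
  Fused borax: 111.6 t
  Orthoboric acid: 185.6 t
  Glass-grade sand: 714.8 t
Total batch = 1083 t; LOI loss = 83.10 t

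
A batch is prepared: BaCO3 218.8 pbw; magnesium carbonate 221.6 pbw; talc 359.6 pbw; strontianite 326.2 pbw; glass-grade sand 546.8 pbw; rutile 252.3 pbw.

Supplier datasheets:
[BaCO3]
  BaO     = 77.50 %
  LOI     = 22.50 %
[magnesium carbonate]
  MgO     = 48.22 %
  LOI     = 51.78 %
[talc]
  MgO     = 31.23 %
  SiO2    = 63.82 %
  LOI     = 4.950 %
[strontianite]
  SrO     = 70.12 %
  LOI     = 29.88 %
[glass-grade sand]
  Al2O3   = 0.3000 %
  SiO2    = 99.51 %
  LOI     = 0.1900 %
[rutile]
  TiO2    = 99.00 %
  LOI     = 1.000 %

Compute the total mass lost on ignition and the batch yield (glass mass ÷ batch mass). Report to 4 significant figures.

LOI loss = 282.8 pbw; glass = 1642 pbw; yield = 85.31%

Full float precision is carried end to end. In-progress results are displayed, rounded to four significant digits, as written — every reported number receives exactly one rounding — the derived quantities are computed at exact precision (the totals, net glass mass, the six compositions, ignition loss, yield) from the weighed amounts at 1642 pbw of glass precisely as stated by problem or answer.
Each material's LOI contribution:
  BaCO3: 218.8 × 0.2250 = 49.23 pbw
  magnesium carbonate: 221.6 × 0.5178 = 114.7 pbw
  talc: 359.6 × 0.04950 = 17.80 pbw
  strontianite: 326.2 × 0.2988 = 97.47 pbw
  glass-grade sand: 546.8 × 0.001900 = 1.039 pbw
  rutile: 252.3 × 0.01000 = 2.523 pbw
Total LOI = 282.8 pbw
Glass = batch − LOI = 1925 − 282.8 = 1642 pbw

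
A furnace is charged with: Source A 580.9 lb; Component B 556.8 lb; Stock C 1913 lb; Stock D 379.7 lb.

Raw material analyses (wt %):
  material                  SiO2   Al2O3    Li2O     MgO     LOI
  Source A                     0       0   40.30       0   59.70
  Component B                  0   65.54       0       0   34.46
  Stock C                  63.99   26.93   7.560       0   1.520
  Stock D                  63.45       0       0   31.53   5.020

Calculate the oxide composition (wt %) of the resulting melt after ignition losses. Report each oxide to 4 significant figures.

Working values are printed rounded to 4 significant digits across the worked steps. Each numeric step holds full float precision through the solve. Every reported value takes exactly one rounding — derived quantities are carried in full float precision (net glass mass, the four compositions, totals, the yield, ignition loss) from the weighed amounts at 2844 lb of glass precisely as stated by problem or answer.
Per-oxide mass from batch:
  SiO2: 1913·0.6399 + 379.7·0.6345 = 1465 lb
  Al2O3: 556.8·0.6554 + 1913·0.2693 = 880.1 lb
  Li2O: 580.9·0.4030 + 1913·0.07560 = 378.7 lb
  MgO: 379.7·0.3153 = 119.7 lb
LOI: 580.9·0.5970 + 556.8·0.3446 + 1913·0.01520 + 379.7·0.05020 = 586.8 lb
Net of LOI, the glass mass = 3430 − 586.8 = 2844 lb (matching Σ of the oxides)
each oxide over glass, ×100, is wt %

Glass mass = 2844 lb (batch 3430 − LOI 586.8).
Composition: SiO2 51.52%, Al2O3 30.95%, Li2O 13.32%, MgO 4.210%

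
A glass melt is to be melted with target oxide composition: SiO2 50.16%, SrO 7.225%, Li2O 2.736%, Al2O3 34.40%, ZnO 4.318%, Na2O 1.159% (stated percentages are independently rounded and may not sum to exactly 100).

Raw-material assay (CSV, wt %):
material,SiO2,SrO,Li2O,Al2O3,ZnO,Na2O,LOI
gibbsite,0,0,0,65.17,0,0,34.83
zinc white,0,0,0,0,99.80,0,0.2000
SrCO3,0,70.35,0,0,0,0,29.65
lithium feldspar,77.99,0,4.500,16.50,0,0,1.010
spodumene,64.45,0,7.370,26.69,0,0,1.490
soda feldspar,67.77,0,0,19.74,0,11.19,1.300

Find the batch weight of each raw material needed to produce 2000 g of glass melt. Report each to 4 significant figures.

The intermediate values are shown (rounded to 4 significant digits) when written out. The whole derivation runs at full float precision at every stage; a single rounding yields every reported figure; derived quantities, including totals, glass mass, the six compositions, the yield, LOI, are re-derived from the batch weights at 2000 g of glass in exact precision exactly as printed in the problem or answer text.
Oxide-by-oxide targets in 2000 g glass melt:
  SiO2: 50.16% × 2000 = 1003 g
  SrO: 7.225% × 2000 = 144.5 g
  Li2O: 2.736% × 2000 = 54.72 g
  Al2O3: 34.40% × 2000 = 688.0 g
  ZnO: 4.318% × 2000 = 86.36 g
  Na2O: 1.159% × 2000 = 23.18 g
A balance pass over the oxides, working from each reported weight, versus the basis set out (delivered sums recover each target within answer rounding):
  SiO2: 994.6·0.7799 + 135.2·0.6445 + 207.1·0.6777 = 1003 g (target 1003 g)
  SrO: 205.4·0.7035 = 144.5 g (target 144.5 g)
  Li2O: 994.6·0.04500 + 135.2·0.07370 = 54.72 g (target 54.72 g)
  Al2O3: 685.8·0.6517 + 994.6·0.1650 + 135.2·0.2669 + 207.1·0.1974 = 688.0 g (target 688.0 g)
  ZnO: 86.53·0.9980 = 86.36 g (target 86.36 g)
  Na2O: 207.1·0.1119 = 23.17 g (target 23.18 g)
Glass mass check: total batch − LOI = 2000 g (per-oxide target masses sum to 2000 g; with the basis standing at 2000 g — any gap is answer rounding).
Adding the batch up: Σ batch = 2315 g; ignition loss, Σ(batch × LOI) = 314.7 g; the yield ratio, glass ÷ batch: 86.40%.

Batch per 2000 g glass melt:
  gibbsite: 685.8 g
  zinc white: 86.53 g
  SrCO3: 205.4 g
  lithium feldspar: 994.6 g
  spodumene: 135.2 g
  soda feldspar: 207.1 g
Total batch = 2315 g; LOI loss = 314.7 g; yield = 86.40%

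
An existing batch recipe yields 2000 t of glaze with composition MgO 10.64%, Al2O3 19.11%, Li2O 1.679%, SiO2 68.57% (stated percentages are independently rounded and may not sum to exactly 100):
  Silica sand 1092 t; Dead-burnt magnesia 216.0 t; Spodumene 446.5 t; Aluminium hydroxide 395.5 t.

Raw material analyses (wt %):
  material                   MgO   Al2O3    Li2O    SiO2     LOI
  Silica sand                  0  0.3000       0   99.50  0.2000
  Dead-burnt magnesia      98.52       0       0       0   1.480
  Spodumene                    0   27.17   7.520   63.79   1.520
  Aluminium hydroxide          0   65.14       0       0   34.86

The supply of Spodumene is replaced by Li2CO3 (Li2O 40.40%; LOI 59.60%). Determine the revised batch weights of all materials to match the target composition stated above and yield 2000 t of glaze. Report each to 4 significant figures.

Each numeric step runs at full precision at all times; mid-chain values are shown, with 4-significant-figure rounding, across the worked steps; every reported result takes exactly one rounding — all derived quantities are carried in exact precision (the totals, LOI, glass mass, four oxide percentages, yield) starting from the weights per 2000 t of glass exactly as shown in the question or the answer.
The oxide mass targets at 2000 t glaze:
  MgO: 10.64% × 2000 = 212.8 t
  Al2O3: 19.11% × 2000 = 382.2 t
  Li2O: 1.679% × 2000 = 33.58 t
  SiO2: 68.57% × 2000 = 1371 t
Sums-versus-targets review using the reported weights, per the basis as stated (oxide sums agree with the targets once rounding is allowed for):
  MgO: 216.0·0.9852 = 212.8 t (target 212.8 t)
  Al2O3: 1378·0.003000 + 580.4·0.6514 = 382.2 t (target 382.2 t)
  Li2O: 83.12·0.4040 = 33.58 t (target 33.58 t)
  SiO2: 1378·0.9950 = 1371 t (target 1371 t)
Glass-mass bookkeeping: total charge less LOI = 2000 t (summing oxide targets gives 2000 t; against the stated basis, 2000 t — deltas are rounding alone).
Batch total: Σ batch = 2258 t; loss to ignition Σ batch·LOI = 257.8 t; yield = glass ÷ total batch = 88.58%.

Revised batch per 2000 t glaze:
  Silica sand: 1378 t
  Dead-burnt magnesia: 216.0 t
  Li2CO3: 83.12 t
  Aluminium hydroxide: 580.4 t
Total batch = 2258 t; LOI loss = 257.8 t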